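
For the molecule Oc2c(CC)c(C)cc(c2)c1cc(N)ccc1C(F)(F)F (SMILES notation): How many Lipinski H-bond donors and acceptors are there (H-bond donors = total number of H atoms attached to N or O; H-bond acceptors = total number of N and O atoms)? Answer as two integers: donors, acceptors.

3, 2

Donors: find every N or O and count the H atoms it carries.
  atom 1 (O): bond orders sum to 1 → 1 H
  atom 14 (N): bond orders sum to 1 → 2 H
Lipinski HBD = 3.
Acceptors: N atoms = 1, O atoms = 1 → HBA = 2.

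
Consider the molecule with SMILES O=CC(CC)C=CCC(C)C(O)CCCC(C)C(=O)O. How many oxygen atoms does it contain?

Scan the SMILES for O atoms (remember two-letter symbols like Cl and Br are single atoms).
Oxygen count: 4.

4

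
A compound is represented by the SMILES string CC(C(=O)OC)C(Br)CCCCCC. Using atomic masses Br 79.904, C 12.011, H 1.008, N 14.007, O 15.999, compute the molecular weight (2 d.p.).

First, the molecular formula is C11H21BrO2 (counting implicit H from valence).
  Br: 1 × 79.904 = 79.904
  C: 11 × 12.011 = 132.121
  H: 21 × 1.008 = 21.168
  O: 2 × 15.999 = 31.998
Sum: 1×79.904 + 11×12.011 + 21×1.008 + 2×15.999 = 265.191 → 265.19 g/mol.

265.19 g/mol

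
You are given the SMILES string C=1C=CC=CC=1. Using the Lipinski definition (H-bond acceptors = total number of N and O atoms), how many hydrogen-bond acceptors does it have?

0

N atoms: 0; O atoms: 0.
Lipinski HBA = 0 + 0 = 0.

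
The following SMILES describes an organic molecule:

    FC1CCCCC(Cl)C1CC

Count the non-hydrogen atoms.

Every atom symbol written in the SMILES (organic subset) is one heavy atom; implicit H are not written.
Heavy atoms by element → C:9, Cl:1, F:1.
Total: 11.

11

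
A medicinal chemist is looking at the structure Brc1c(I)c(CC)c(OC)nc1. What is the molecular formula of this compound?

C8H9BrINO

Walk through each heavy atom and fill implicit hydrogens from standard valence (C 4, N 3, O 2, S 2, halogen 1); for lowercase aromatic atoms, an aromatic c carries 1 H when it has two neighbours and 0 H with three, and aromatic n carries 0 H:
  atom 1: Br (halogen, monovalent) → 0 H
  atom 2: aromatic c, 3 neighbours → 0 H
  atom 3: aromatic c, 3 neighbours → 0 H
  atom 4: I (halogen, monovalent) → 0 H
  atom 5: aromatic c, 3 neighbours → 0 H
  atom 6: C, bond orders sum to 2 (valence 4) → 2 H
  atom 7: C, bond orders sum to 1 (valence 4) → 3 H
  atom 8: aromatic c, 3 neighbours → 0 H
  atom 9: O, bond orders sum to 2 (valence 2) → 0 H
  atom 10: C, bond orders sum to 1 (valence 4) → 3 H
  atom 11: aromatic n, 2 neighbours → 0 H
  atom 12: aromatic c, 2 neighbours → 1 H
Totals → C:8, H:9, Br:1, I:1, N:1, O:1.
In Hill order: C8H9BrINO.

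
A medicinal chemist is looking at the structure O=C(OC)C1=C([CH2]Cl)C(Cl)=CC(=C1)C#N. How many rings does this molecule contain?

In SMILES, each pair of matching ring-closure digits denotes one ring-closing bond; the number of such bonds equals the number of independent rings.
Ring-closure bonds here: 1.

1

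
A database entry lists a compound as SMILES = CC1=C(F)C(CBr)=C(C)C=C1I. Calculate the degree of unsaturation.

Molecular formula: C9H9BrFI.
DoU = (2C + 2 + N − H − X) / 2, where X is the halogen count and O/S are ignored.
    = (2·9 + 2 + 0 − 9 − 3) / 2 = 8 / 2 = 4.

4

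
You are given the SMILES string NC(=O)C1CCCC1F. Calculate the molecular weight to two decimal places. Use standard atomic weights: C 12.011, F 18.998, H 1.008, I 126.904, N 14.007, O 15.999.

131.15 g/mol

First, the molecular formula is C6H10FNO (counting implicit H from valence).
  C: 6 × 12.011 = 72.066
  F: 1 × 18.998 = 18.998
  H: 10 × 1.008 = 10.080
  N: 1 × 14.007 = 14.007
  O: 1 × 15.999 = 15.999
Sum: 6×12.011 + 1×18.998 + 10×1.008 + 1×14.007 + 1×15.999 = 131.150 → 131.15 g/mol.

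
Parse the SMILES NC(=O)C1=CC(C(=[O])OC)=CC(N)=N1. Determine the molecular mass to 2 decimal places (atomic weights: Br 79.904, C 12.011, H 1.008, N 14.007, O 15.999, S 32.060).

First, the molecular formula is C8H9N3O3 (counting implicit H from valence).
  C: 8 × 12.011 = 96.088
  H: 9 × 1.008 = 9.072
  N: 3 × 14.007 = 42.021
  O: 3 × 15.999 = 47.997
Sum: 8×12.011 + 9×1.008 + 3×14.007 + 3×15.999 = 195.178 → 195.18 g/mol.

195.18 g/mol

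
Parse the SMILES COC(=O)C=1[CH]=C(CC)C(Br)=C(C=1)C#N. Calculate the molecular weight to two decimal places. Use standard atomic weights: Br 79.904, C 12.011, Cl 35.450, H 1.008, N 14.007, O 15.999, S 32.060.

First, the molecular formula is C11H10BrNO2 (counting implicit H from valence).
  Br: 1 × 79.904 = 79.904
  C: 11 × 12.011 = 132.121
  H: 10 × 1.008 = 10.080
  N: 1 × 14.007 = 14.007
  O: 2 × 15.999 = 31.998
Sum: 1×79.904 + 11×12.011 + 10×1.008 + 1×14.007 + 2×15.999 = 268.110 → 268.11 g/mol.

268.11 g/mol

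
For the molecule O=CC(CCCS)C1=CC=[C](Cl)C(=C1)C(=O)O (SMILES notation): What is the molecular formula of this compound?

Walk through each heavy atom and fill implicit hydrogens from standard valence (C 4, N 3, O 2, S 2, halogen 1):
  atom 1: O, bond orders sum to 2 (valence 2) → 0 H
  atom 2: C, bond orders sum to 3 (valence 4) → 1 H
  atom 3: C, bond orders sum to 3 (valence 4) → 1 H
  atom 4: C, bond orders sum to 2 (valence 4) → 2 H
  atom 5: C, bond orders sum to 2 (valence 4) → 2 H
  atom 6: C, bond orders sum to 2 (valence 4) → 2 H
  atom 7: S, bond orders sum to 1 (valence 2) → 1 H
  atom 8: C, bond orders sum to 4 (valence 4) → 0 H
  atom 9: C, bond orders sum to 3 (valence 4) → 1 H
  atom 10: C, bond orders sum to 3 (valence 4) → 1 H
  atom 11: C with explicit H count 0
  atom 12: Cl (halogen, monovalent) → 0 H
  atom 13: C, bond orders sum to 4 (valence 4) → 0 H
  atom 14: C, bond orders sum to 3 (valence 4) → 1 H
  atom 15: C, bond orders sum to 4 (valence 4) → 0 H
  atom 16: O, bond orders sum to 2 (valence 2) → 0 H
  atom 17: O, bond orders sum to 1 (valence 2) → 1 H
Totals → C:12, H:13, Cl:1, O:3, S:1.

C12H13ClO3S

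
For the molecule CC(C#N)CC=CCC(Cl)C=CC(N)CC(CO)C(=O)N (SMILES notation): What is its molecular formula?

C15H24ClN3O2

Walk through each heavy atom and fill implicit hydrogens from standard valence (C 4, N 3, O 2, S 2, halogen 1):
  atom 1: C, bond orders sum to 1 (valence 4) → 3 H
  atom 2: C, bond orders sum to 3 (valence 4) → 1 H
  atom 3: C, bond orders sum to 4 (valence 4) → 0 H
  atom 4: N, bond orders sum to 3 (valence 3) → 0 H
  atom 5: C, bond orders sum to 2 (valence 4) → 2 H
  atom 6: C, bond orders sum to 3 (valence 4) → 1 H
  atom 7: C, bond orders sum to 3 (valence 4) → 1 H
  atom 8: C, bond orders sum to 2 (valence 4) → 2 H
  atom 9: C, bond orders sum to 3 (valence 4) → 1 H
  atom 10: Cl (halogen, monovalent) → 0 H
  atom 11: C, bond orders sum to 3 (valence 4) → 1 H
  atom 12: C, bond orders sum to 3 (valence 4) → 1 H
  atom 13: C, bond orders sum to 3 (valence 4) → 1 H
  atom 14: N, bond orders sum to 1 (valence 3) → 2 H
  atom 15: C, bond orders sum to 2 (valence 4) → 2 H
  atom 16: C, bond orders sum to 3 (valence 4) → 1 H
  atom 17: C, bond orders sum to 2 (valence 4) → 2 H
  atom 18: O, bond orders sum to 1 (valence 2) → 1 H
  atom 19: C, bond orders sum to 4 (valence 4) → 0 H
  atom 20: O, bond orders sum to 2 (valence 2) → 0 H
  atom 21: N, bond orders sum to 1 (valence 3) → 2 H
Totals → C:15, H:24, Cl:1, N:3, O:2.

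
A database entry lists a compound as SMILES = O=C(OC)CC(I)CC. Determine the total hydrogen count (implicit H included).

Walk through each heavy atom and fill implicit hydrogens from standard valence (C 4, N 3, O 2, S 2, halogen 1):
  atom 1: O, bond orders sum to 2 (valence 2) → 0 H
  atom 2: C, bond orders sum to 4 (valence 4) → 0 H
  atom 3: O, bond orders sum to 2 (valence 2) → 0 H
  atom 4: C, bond orders sum to 1 (valence 4) → 3 H
  atom 5: C, bond orders sum to 2 (valence 4) → 2 H
  atom 6: C, bond orders sum to 3 (valence 4) → 1 H
  atom 7: I (halogen, monovalent) → 0 H
  atom 8: C, bond orders sum to 2 (valence 4) → 2 H
  atom 9: C, bond orders sum to 1 (valence 4) → 3 H
Total hydrogens: 11.

11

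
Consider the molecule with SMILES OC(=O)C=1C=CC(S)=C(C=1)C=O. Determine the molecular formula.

Walk through each heavy atom and fill implicit hydrogens from standard valence (C 4, N 3, O 2, S 2, halogen 1):
  atom 1: O, bond orders sum to 1 (valence 2) → 1 H
  atom 2: C, bond orders sum to 4 (valence 4) → 0 H
  atom 3: O, bond orders sum to 2 (valence 2) → 0 H
  atom 4: C, bond orders sum to 4 (valence 4) → 0 H
  atom 5: C, bond orders sum to 3 (valence 4) → 1 H
  atom 6: C, bond orders sum to 3 (valence 4) → 1 H
  atom 7: C, bond orders sum to 4 (valence 4) → 0 H
  atom 8: S, bond orders sum to 1 (valence 2) → 1 H
  atom 9: C, bond orders sum to 4 (valence 4) → 0 H
  atom 10: C, bond orders sum to 3 (valence 4) → 1 H
  atom 11: C, bond orders sum to 3 (valence 4) → 1 H
  atom 12: O, bond orders sum to 2 (valence 2) → 0 H
Totals → C:8, H:6, O:3, S:1.
In Hill order: C8H6O3S.

C8H6O3S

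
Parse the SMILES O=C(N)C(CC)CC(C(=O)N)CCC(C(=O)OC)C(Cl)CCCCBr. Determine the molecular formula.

Walk through each heavy atom and fill implicit hydrogens from standard valence (C 4, N 3, O 2, S 2, halogen 1):
  atom 1: O, bond orders sum to 2 (valence 2) → 0 H
  atom 2: C, bond orders sum to 4 (valence 4) → 0 H
  atom 3: N, bond orders sum to 1 (valence 3) → 2 H
  atom 4: C, bond orders sum to 3 (valence 4) → 1 H
  atom 5: C, bond orders sum to 2 (valence 4) → 2 H
  atom 6: C, bond orders sum to 1 (valence 4) → 3 H
  atom 7: C, bond orders sum to 2 (valence 4) → 2 H
  atom 8: C, bond orders sum to 3 (valence 4) → 1 H
  atom 9: C, bond orders sum to 4 (valence 4) → 0 H
  atom 10: O, bond orders sum to 2 (valence 2) → 0 H
  atom 11: N, bond orders sum to 1 (valence 3) → 2 H
  atom 12: C, bond orders sum to 2 (valence 4) → 2 H
  atom 13: C, bond orders sum to 2 (valence 4) → 2 H
  atom 14: C, bond orders sum to 3 (valence 4) → 1 H
  atom 15: C, bond orders sum to 4 (valence 4) → 0 H
  atom 16: O, bond orders sum to 2 (valence 2) → 0 H
  atom 17: O, bond orders sum to 2 (valence 2) → 0 H
  atom 18: C, bond orders sum to 1 (valence 4) → 3 H
  atom 19: C, bond orders sum to 3 (valence 4) → 1 H
  atom 20: Cl (halogen, monovalent) → 0 H
  atom 21: C, bond orders sum to 2 (valence 4) → 2 H
  atom 22: C, bond orders sum to 2 (valence 4) → 2 H
  atom 23: C, bond orders sum to 2 (valence 4) → 2 H
  atom 24: C, bond orders sum to 2 (valence 4) → 2 H
  atom 25: Br (halogen, monovalent) → 0 H
Totals → C:17, H:30, Br:1, Cl:1, N:2, O:4.

C17H30BrClN2O4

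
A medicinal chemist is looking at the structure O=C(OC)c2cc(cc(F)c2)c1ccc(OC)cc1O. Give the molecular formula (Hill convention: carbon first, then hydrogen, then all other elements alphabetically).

C15H13FO4

Walk through each heavy atom and fill implicit hydrogens from standard valence (C 4, N 3, O 2, S 2, halogen 1); for lowercase aromatic atoms, an aromatic c carries 1 H when it has two neighbours and 0 H with three, and aromatic n carries 0 H:
  atom 1: O, bond orders sum to 2 (valence 2) → 0 H
  atom 2: C, bond orders sum to 4 (valence 4) → 0 H
  atom 3: O, bond orders sum to 2 (valence 2) → 0 H
  atom 4: C, bond orders sum to 1 (valence 4) → 3 H
  atom 5: aromatic c, 3 neighbours → 0 H
  atom 6: aromatic c, 2 neighbours → 1 H
  atom 7: aromatic c, 3 neighbours → 0 H
  atom 8: aromatic c, 2 neighbours → 1 H
  atom 9: aromatic c, 3 neighbours → 0 H
  atom 10: F (halogen, monovalent) → 0 H
  atom 11: aromatic c, 2 neighbours → 1 H
  atom 12: aromatic c, 3 neighbours → 0 H
  atom 13: aromatic c, 2 neighbours → 1 H
  atom 14: aromatic c, 2 neighbours → 1 H
  atom 15: aromatic c, 3 neighbours → 0 H
  atom 16: O, bond orders sum to 2 (valence 2) → 0 H
  atom 17: C, bond orders sum to 1 (valence 4) → 3 H
  atom 18: aromatic c, 2 neighbours → 1 H
  atom 19: aromatic c, 3 neighbours → 0 H
  atom 20: O, bond orders sum to 1 (valence 2) → 1 H
Totals → C:15, H:13, F:1, O:4.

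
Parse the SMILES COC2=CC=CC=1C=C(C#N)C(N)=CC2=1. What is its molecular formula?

C12H10N2O

Walk through each heavy atom and fill implicit hydrogens from standard valence (C 4, N 3, O 2, S 2, halogen 1):
  atom 1: C, bond orders sum to 1 (valence 4) → 3 H
  atom 2: O, bond orders sum to 2 (valence 2) → 0 H
  atom 3: C, bond orders sum to 4 (valence 4) → 0 H
  atom 4: C, bond orders sum to 3 (valence 4) → 1 H
  atom 5: C, bond orders sum to 3 (valence 4) → 1 H
  atom 6: C, bond orders sum to 3 (valence 4) → 1 H
  atom 7: C, bond orders sum to 4 (valence 4) → 0 H
  atom 8: C, bond orders sum to 3 (valence 4) → 1 H
  atom 9: C, bond orders sum to 4 (valence 4) → 0 H
  atom 10: C, bond orders sum to 4 (valence 4) → 0 H
  atom 11: N, bond orders sum to 3 (valence 3) → 0 H
  atom 12: C, bond orders sum to 4 (valence 4) → 0 H
  atom 13: N, bond orders sum to 1 (valence 3) → 2 H
  atom 14: C, bond orders sum to 3 (valence 4) → 1 H
  atom 15: C, bond orders sum to 4 (valence 4) → 0 H
Totals → C:12, H:10, N:2, O:1.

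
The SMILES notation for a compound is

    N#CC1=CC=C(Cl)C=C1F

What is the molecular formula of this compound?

Walk through each heavy atom and fill implicit hydrogens from standard valence (C 4, N 3, O 2, S 2, halogen 1):
  atom 1: N, bond orders sum to 3 (valence 3) → 0 H
  atom 2: C, bond orders sum to 4 (valence 4) → 0 H
  atom 3: C, bond orders sum to 4 (valence 4) → 0 H
  atom 4: C, bond orders sum to 3 (valence 4) → 1 H
  atom 5: C, bond orders sum to 3 (valence 4) → 1 H
  atom 6: C, bond orders sum to 4 (valence 4) → 0 H
  atom 7: Cl (halogen, monovalent) → 0 H
  atom 8: C, bond orders sum to 3 (valence 4) → 1 H
  atom 9: C, bond orders sum to 4 (valence 4) → 0 H
  atom 10: F (halogen, monovalent) → 0 H
Totals → C:7, H:3, Cl:1, F:1, N:1.

C7H3ClFN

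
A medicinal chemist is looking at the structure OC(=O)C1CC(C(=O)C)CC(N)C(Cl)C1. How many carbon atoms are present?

10

Count every carbon token in the SMILES (each C, including those in ring-closure positions and inside branches).
Carbon count: 10.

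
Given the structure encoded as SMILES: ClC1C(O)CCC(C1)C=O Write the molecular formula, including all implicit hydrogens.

C7H11ClO2

Walk through each heavy atom and fill implicit hydrogens from standard valence (C 4, N 3, O 2, S 2, halogen 1):
  atom 1: Cl (halogen, monovalent) → 0 H
  atom 2: C, bond orders sum to 3 (valence 4) → 1 H
  atom 3: C, bond orders sum to 3 (valence 4) → 1 H
  atom 4: O, bond orders sum to 1 (valence 2) → 1 H
  atom 5: C, bond orders sum to 2 (valence 4) → 2 H
  atom 6: C, bond orders sum to 2 (valence 4) → 2 H
  atom 7: C, bond orders sum to 3 (valence 4) → 1 H
  atom 8: C, bond orders sum to 2 (valence 4) → 2 H
  atom 9: C, bond orders sum to 3 (valence 4) → 1 H
  atom 10: O, bond orders sum to 2 (valence 2) → 0 H
Totals → C:7, H:11, Cl:1, O:2.
In Hill order: C7H11ClO2.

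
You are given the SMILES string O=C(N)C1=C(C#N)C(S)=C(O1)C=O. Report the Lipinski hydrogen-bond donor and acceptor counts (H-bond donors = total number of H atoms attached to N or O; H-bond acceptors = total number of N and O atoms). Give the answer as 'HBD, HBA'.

Donors: find every N or O and count the H atoms it carries.
  atom 1 (O): bond orders sum to 2 → 0 H
  atom 3 (N): bond orders sum to 1 → 2 H
  atom 7 (N): bond orders sum to 3 → 0 H
  atom 11 (O): bond orders sum to 2 → 0 H
  atom 13 (O): bond orders sum to 2 → 0 H
Lipinski HBD = 2.
Acceptors: N atoms = 2, O atoms = 3 → HBA = 5.

2, 5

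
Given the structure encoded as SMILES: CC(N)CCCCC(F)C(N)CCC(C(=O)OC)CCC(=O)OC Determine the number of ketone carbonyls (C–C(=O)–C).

0

Scan the SMILES for the ketone motif — none present.
Groups that are present: 2 ester, 2 primary amine.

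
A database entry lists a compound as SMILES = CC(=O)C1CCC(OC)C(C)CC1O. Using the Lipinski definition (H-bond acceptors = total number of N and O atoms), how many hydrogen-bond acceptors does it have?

N atoms: 0; O atoms: 3.
Lipinski HBA = 0 + 3 = 3.

3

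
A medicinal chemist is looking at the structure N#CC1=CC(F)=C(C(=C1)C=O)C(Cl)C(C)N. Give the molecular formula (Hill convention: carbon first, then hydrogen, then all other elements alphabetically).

C11H10ClFN2O

Walk through each heavy atom and fill implicit hydrogens from standard valence (C 4, N 3, O 2, S 2, halogen 1):
  atom 1: N, bond orders sum to 3 (valence 3) → 0 H
  atom 2: C, bond orders sum to 4 (valence 4) → 0 H
  atom 3: C, bond orders sum to 4 (valence 4) → 0 H
  atom 4: C, bond orders sum to 3 (valence 4) → 1 H
  atom 5: C, bond orders sum to 4 (valence 4) → 0 H
  atom 6: F (halogen, monovalent) → 0 H
  atom 7: C, bond orders sum to 4 (valence 4) → 0 H
  atom 8: C, bond orders sum to 4 (valence 4) → 0 H
  atom 9: C, bond orders sum to 3 (valence 4) → 1 H
  atom 10: C, bond orders sum to 3 (valence 4) → 1 H
  atom 11: O, bond orders sum to 2 (valence 2) → 0 H
  atom 12: C, bond orders sum to 3 (valence 4) → 1 H
  atom 13: Cl (halogen, monovalent) → 0 H
  atom 14: C, bond orders sum to 3 (valence 4) → 1 H
  atom 15: C, bond orders sum to 1 (valence 4) → 3 H
  atom 16: N, bond orders sum to 1 (valence 3) → 2 H
Totals → C:11, H:10, Cl:1, F:1, N:2, O:1.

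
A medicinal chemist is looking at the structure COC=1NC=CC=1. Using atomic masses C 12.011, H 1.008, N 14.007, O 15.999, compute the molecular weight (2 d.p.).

97.12 g/mol

First, the molecular formula is C5H7NO (counting implicit H from valence).
  C: 5 × 12.011 = 60.055
  H: 7 × 1.008 = 7.056
  N: 1 × 14.007 = 14.007
  O: 1 × 15.999 = 15.999
Sum: 5×12.011 + 7×1.008 + 1×14.007 + 1×15.999 = 97.117 → 97.12 g/mol.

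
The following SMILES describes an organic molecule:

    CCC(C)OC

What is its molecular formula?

C5H12O

Walk through each heavy atom and fill implicit hydrogens from standard valence (C 4, N 3, O 2, S 2, halogen 1):
  atom 1: C, bond orders sum to 1 (valence 4) → 3 H
  atom 2: C, bond orders sum to 2 (valence 4) → 2 H
  atom 3: C, bond orders sum to 3 (valence 4) → 1 H
  atom 4: C, bond orders sum to 1 (valence 4) → 3 H
  atom 5: O, bond orders sum to 2 (valence 2) → 0 H
  atom 6: C, bond orders sum to 1 (valence 4) → 3 H
Totals → C:5, H:12, O:1.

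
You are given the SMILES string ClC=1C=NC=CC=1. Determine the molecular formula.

C5H4ClN

Walk through each heavy atom and fill implicit hydrogens from standard valence (C 4, N 3, O 2, S 2, halogen 1):
  atom 1: Cl (halogen, monovalent) → 0 H
  atom 2: C, bond orders sum to 4 (valence 4) → 0 H
  atom 3: C, bond orders sum to 3 (valence 4) → 1 H
  atom 4: N, bond orders sum to 3 (valence 3) → 0 H
  atom 5: C, bond orders sum to 3 (valence 4) → 1 H
  atom 6: C, bond orders sum to 3 (valence 4) → 1 H
  atom 7: C, bond orders sum to 3 (valence 4) → 1 H
Totals → C:5, H:4, Cl:1, N:1.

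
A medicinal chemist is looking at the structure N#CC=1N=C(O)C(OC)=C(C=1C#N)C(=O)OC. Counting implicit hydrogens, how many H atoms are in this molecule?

7

Walk through each heavy atom and fill implicit hydrogens from standard valence (C 4, N 3, O 2, S 2, halogen 1):
  atom 1: N, bond orders sum to 3 (valence 3) → 0 H
  atom 2: C, bond orders sum to 4 (valence 4) → 0 H
  atom 3: C, bond orders sum to 4 (valence 4) → 0 H
  atom 4: N, bond orders sum to 3 (valence 3) → 0 H
  atom 5: C, bond orders sum to 4 (valence 4) → 0 H
  atom 6: O, bond orders sum to 1 (valence 2) → 1 H
  atom 7: C, bond orders sum to 4 (valence 4) → 0 H
  atom 8: O, bond orders sum to 2 (valence 2) → 0 H
  atom 9: C, bond orders sum to 1 (valence 4) → 3 H
  atom 10: C, bond orders sum to 4 (valence 4) → 0 H
  atom 11: C, bond orders sum to 4 (valence 4) → 0 H
  atom 12: C, bond orders sum to 4 (valence 4) → 0 H
  atom 13: N, bond orders sum to 3 (valence 3) → 0 H
  atom 14: C, bond orders sum to 4 (valence 4) → 0 H
  atom 15: O, bond orders sum to 2 (valence 2) → 0 H
  atom 16: O, bond orders sum to 2 (valence 2) → 0 H
  atom 17: C, bond orders sum to 1 (valence 4) → 3 H
Total hydrogens: 7.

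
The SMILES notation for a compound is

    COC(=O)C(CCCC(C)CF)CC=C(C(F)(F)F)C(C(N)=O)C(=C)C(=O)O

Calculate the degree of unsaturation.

5

Molecular formula: C18H25F4NO5.
DoU = (2C + 2 + N − H − X) / 2, where X is the halogen count and O/S are ignored.
    = (2·18 + 2 + 1 − 25 − 4) / 2 = 10 / 2 = 5.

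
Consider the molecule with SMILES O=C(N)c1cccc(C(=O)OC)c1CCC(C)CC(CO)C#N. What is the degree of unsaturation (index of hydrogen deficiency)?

Molecular formula: C17H22N2O4.
DoU = (2C + 2 + N − H − X) / 2, where X is the halogen count and O/S are ignored.
    = (2·17 + 2 + 2 − 22 − 0) / 2 = 16 / 2 = 8.

8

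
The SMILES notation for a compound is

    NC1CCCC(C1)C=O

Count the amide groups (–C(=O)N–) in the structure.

Scan the SMILES for the amide motif — none present.
Groups that are present: 1 aldehyde, 1 primary amine.

0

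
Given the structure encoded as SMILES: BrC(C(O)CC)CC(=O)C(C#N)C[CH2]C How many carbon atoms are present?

11

Count every carbon token in the SMILES (each C, including those in ring-closure positions and inside branches).
Carbon count: 11.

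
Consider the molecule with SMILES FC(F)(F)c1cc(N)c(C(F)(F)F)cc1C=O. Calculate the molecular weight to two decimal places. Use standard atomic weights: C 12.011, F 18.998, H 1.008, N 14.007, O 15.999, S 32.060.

257.13 g/mol

First, the molecular formula is C9H5F6NO (counting implicit H from valence).
  C: 9 × 12.011 = 108.099
  F: 6 × 18.998 = 113.988
  H: 5 × 1.008 = 5.040
  N: 1 × 14.007 = 14.007
  O: 1 × 15.999 = 15.999
Sum: 9×12.011 + 6×18.998 + 5×1.008 + 1×14.007 + 1×15.999 = 257.133 → 257.13 g/mol.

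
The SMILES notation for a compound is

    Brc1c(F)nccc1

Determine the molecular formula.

C5H3BrFN

Walk through each heavy atom and fill implicit hydrogens from standard valence (C 4, N 3, O 2, S 2, halogen 1); for lowercase aromatic atoms, an aromatic c carries 1 H when it has two neighbours and 0 H with three, and aromatic n carries 0 H:
  atom 1: Br (halogen, monovalent) → 0 H
  atom 2: aromatic c, 3 neighbours → 0 H
  atom 3: aromatic c, 3 neighbours → 0 H
  atom 4: F (halogen, monovalent) → 0 H
  atom 5: aromatic n, 2 neighbours → 0 H
  atom 6: aromatic c, 2 neighbours → 1 H
  atom 7: aromatic c, 2 neighbours → 1 H
  atom 8: aromatic c, 2 neighbours → 1 H
Totals → C:5, H:3, Br:1, F:1, N:1.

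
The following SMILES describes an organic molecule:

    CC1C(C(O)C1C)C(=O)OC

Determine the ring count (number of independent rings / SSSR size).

1

In SMILES, each pair of matching ring-closure digits denotes one ring-closing bond; the number of such bonds equals the number of independent rings.
Ring-closure bonds here: 1.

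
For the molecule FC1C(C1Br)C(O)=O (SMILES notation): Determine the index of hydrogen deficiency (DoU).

Molecular formula: C4H4BrFO2.
DoU = (2C + 2 + N − H − X) / 2, where X is the halogen count and O/S are ignored.
    = (2·4 + 2 + 0 − 4 − 2) / 2 = 4 / 2 = 2.

2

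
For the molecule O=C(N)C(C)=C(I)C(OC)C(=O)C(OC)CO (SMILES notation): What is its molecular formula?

Walk through each heavy atom and fill implicit hydrogens from standard valence (C 4, N 3, O 2, S 2, halogen 1):
  atom 1: O, bond orders sum to 2 (valence 2) → 0 H
  atom 2: C, bond orders sum to 4 (valence 4) → 0 H
  atom 3: N, bond orders sum to 1 (valence 3) → 2 H
  atom 4: C, bond orders sum to 4 (valence 4) → 0 H
  atom 5: C, bond orders sum to 1 (valence 4) → 3 H
  atom 6: C, bond orders sum to 4 (valence 4) → 0 H
  atom 7: I (halogen, monovalent) → 0 H
  atom 8: C, bond orders sum to 3 (valence 4) → 1 H
  atom 9: O, bond orders sum to 2 (valence 2) → 0 H
  atom 10: C, bond orders sum to 1 (valence 4) → 3 H
  atom 11: C, bond orders sum to 4 (valence 4) → 0 H
  atom 12: O, bond orders sum to 2 (valence 2) → 0 H
  atom 13: C, bond orders sum to 3 (valence 4) → 1 H
  atom 14: O, bond orders sum to 2 (valence 2) → 0 H
  atom 15: C, bond orders sum to 1 (valence 4) → 3 H
  atom 16: C, bond orders sum to 2 (valence 4) → 2 H
  atom 17: O, bond orders sum to 1 (valence 2) → 1 H
Totals → C:10, H:16, I:1, N:1, O:5.

C10H16INO5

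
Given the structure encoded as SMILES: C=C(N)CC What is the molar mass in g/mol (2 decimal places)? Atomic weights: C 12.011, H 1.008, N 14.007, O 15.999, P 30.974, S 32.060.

71.12 g/mol

First, the molecular formula is C4H9N (counting implicit H from valence).
  C: 4 × 12.011 = 48.044
  H: 9 × 1.008 = 9.072
  N: 1 × 14.007 = 14.007
Sum: 4×12.011 + 9×1.008 + 1×14.007 = 71.123 → 71.12 g/mol.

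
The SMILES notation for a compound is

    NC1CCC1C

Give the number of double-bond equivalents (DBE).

1

Molecular formula: C5H11N.
DoU = (2C + 2 + N − H − X) / 2, where X is the halogen count and O/S are ignored.
    = (2·5 + 2 + 1 − 11 − 0) / 2 = 2 / 2 = 1.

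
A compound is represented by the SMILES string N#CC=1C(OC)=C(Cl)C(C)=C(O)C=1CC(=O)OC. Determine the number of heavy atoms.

18

Every atom symbol written in the SMILES (organic subset) is one heavy atom; implicit H are not written.
Heavy atoms by element → C:12, Cl:1, N:1, O:4.
Total: 18.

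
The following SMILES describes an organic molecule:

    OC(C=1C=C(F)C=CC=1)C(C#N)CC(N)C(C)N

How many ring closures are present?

In SMILES, each pair of matching ring-closure digits denotes one ring-closing bond; the number of such bonds equals the number of independent rings.
Ring-closure bonds here: 1.

1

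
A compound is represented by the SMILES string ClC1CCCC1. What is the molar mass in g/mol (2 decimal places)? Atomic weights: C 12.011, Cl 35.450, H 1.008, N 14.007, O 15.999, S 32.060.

First, the molecular formula is C5H9Cl (counting implicit H from valence).
  C: 5 × 12.011 = 60.055
  Cl: 1 × 35.450 = 35.450
  H: 9 × 1.008 = 9.072
Sum: 5×12.011 + 1×35.450 + 9×1.008 = 104.577 → 104.58 g/mol.

104.58 g/mol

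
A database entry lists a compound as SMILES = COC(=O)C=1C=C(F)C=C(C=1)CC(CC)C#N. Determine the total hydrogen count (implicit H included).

Walk through each heavy atom and fill implicit hydrogens from standard valence (C 4, N 3, O 2, S 2, halogen 1):
  atom 1: C, bond orders sum to 1 (valence 4) → 3 H
  atom 2: O, bond orders sum to 2 (valence 2) → 0 H
  atom 3: C, bond orders sum to 4 (valence 4) → 0 H
  atom 4: O, bond orders sum to 2 (valence 2) → 0 H
  atom 5: C, bond orders sum to 4 (valence 4) → 0 H
  atom 6: C, bond orders sum to 3 (valence 4) → 1 H
  atom 7: C, bond orders sum to 4 (valence 4) → 0 H
  atom 8: F (halogen, monovalent) → 0 H
  atom 9: C, bond orders sum to 3 (valence 4) → 1 H
  atom 10: C, bond orders sum to 4 (valence 4) → 0 H
  atom 11: C, bond orders sum to 3 (valence 4) → 1 H
  atom 12: C, bond orders sum to 2 (valence 4) → 2 H
  atom 13: C, bond orders sum to 3 (valence 4) → 1 H
  atom 14: C, bond orders sum to 2 (valence 4) → 2 H
  atom 15: C, bond orders sum to 1 (valence 4) → 3 H
  atom 16: C, bond orders sum to 4 (valence 4) → 0 H
  atom 17: N, bond orders sum to 3 (valence 3) → 0 H
Total hydrogens: 14.

14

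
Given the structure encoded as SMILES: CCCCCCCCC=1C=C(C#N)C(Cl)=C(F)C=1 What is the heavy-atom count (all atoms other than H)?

18

Every atom symbol written in the SMILES (organic subset) is one heavy atom; implicit H are not written.
Heavy atoms by element → C:15, Cl:1, F:1, N:1.
Total: 18.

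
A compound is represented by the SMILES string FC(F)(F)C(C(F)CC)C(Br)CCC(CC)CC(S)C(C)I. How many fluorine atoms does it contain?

4

Scan the SMILES for F atoms (remember two-letter symbols like Cl and Br are single atoms).
Fluorine count: 4.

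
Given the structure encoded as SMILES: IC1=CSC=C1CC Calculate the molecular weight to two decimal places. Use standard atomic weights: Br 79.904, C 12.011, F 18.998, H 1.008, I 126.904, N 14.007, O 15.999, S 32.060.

First, the molecular formula is C6H7IS (counting implicit H from valence).
  C: 6 × 12.011 = 72.066
  H: 7 × 1.008 = 7.056
  I: 1 × 126.904 = 126.904
  S: 1 × 32.060 = 32.060
Sum: 6×12.011 + 7×1.008 + 1×126.904 + 1×32.060 = 238.086 → 238.09 g/mol.

238.09 g/mol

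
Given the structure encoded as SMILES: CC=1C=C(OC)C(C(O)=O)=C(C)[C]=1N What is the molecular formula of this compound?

Walk through each heavy atom and fill implicit hydrogens from standard valence (C 4, N 3, O 2, S 2, halogen 1):
  atom 1: C, bond orders sum to 1 (valence 4) → 3 H
  atom 2: C, bond orders sum to 4 (valence 4) → 0 H
  atom 3: C, bond orders sum to 3 (valence 4) → 1 H
  atom 4: C, bond orders sum to 4 (valence 4) → 0 H
  atom 5: O, bond orders sum to 2 (valence 2) → 0 H
  atom 6: C, bond orders sum to 1 (valence 4) → 3 H
  atom 7: C, bond orders sum to 4 (valence 4) → 0 H
  atom 8: C, bond orders sum to 4 (valence 4) → 0 H
  atom 9: O, bond orders sum to 1 (valence 2) → 1 H
  atom 10: O, bond orders sum to 2 (valence 2) → 0 H
  atom 11: C, bond orders sum to 4 (valence 4) → 0 H
  atom 12: C, bond orders sum to 1 (valence 4) → 3 H
  atom 13: C with explicit H count 0
  atom 14: N, bond orders sum to 1 (valence 3) → 2 H
Totals → C:10, H:13, N:1, O:3.
In Hill order: C10H13NO3.

C10H13NO3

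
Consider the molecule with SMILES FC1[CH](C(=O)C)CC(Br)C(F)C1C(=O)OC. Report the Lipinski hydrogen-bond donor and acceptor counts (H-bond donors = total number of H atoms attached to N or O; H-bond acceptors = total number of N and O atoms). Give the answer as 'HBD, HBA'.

0, 3

Donors: find every N or O and count the H atoms it carries.
  atom 5 (O): bond orders sum to 2 → 0 H
  atom 14 (O): bond orders sum to 2 → 0 H
  atom 15 (O): bond orders sum to 2 → 0 H
Lipinski HBD = 0.
Acceptors: N atoms = 0, O atoms = 3 → HBA = 3.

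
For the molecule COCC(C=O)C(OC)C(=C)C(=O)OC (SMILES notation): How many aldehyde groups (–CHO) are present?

1

The aldehyde motif appears at heavy-atom position 5 in the SMILES.
Other groups present: 1 alkene, 1 ester, 2 ether.
Aldehyde count: 1.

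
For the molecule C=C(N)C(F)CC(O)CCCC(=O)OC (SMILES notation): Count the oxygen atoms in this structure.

Scan the SMILES for O atoms (remember two-letter symbols like Cl and Br are single atoms).
Oxygen count: 3.

3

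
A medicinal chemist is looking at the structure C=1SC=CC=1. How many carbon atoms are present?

Count every carbon token in the SMILES (each C, including those in ring-closure positions and inside branches).
Carbon count: 4.

4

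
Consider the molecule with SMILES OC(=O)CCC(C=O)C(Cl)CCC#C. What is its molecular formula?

C10H13ClO3

Walk through each heavy atom and fill implicit hydrogens from standard valence (C 4, N 3, O 2, S 2, halogen 1):
  atom 1: O, bond orders sum to 1 (valence 2) → 1 H
  atom 2: C, bond orders sum to 4 (valence 4) → 0 H
  atom 3: O, bond orders sum to 2 (valence 2) → 0 H
  atom 4: C, bond orders sum to 2 (valence 4) → 2 H
  atom 5: C, bond orders sum to 2 (valence 4) → 2 H
  atom 6: C, bond orders sum to 3 (valence 4) → 1 H
  atom 7: C, bond orders sum to 3 (valence 4) → 1 H
  atom 8: O, bond orders sum to 2 (valence 2) → 0 H
  atom 9: C, bond orders sum to 3 (valence 4) → 1 H
  atom 10: Cl (halogen, monovalent) → 0 H
  atom 11: C, bond orders sum to 2 (valence 4) → 2 H
  atom 12: C, bond orders sum to 2 (valence 4) → 2 H
  atom 13: C, bond orders sum to 4 (valence 4) → 0 H
  atom 14: C, bond orders sum to 3 (valence 4) → 1 H
Totals → C:10, H:13, Cl:1, O:3.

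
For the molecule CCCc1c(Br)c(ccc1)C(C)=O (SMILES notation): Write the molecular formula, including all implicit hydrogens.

Walk through each heavy atom and fill implicit hydrogens from standard valence (C 4, N 3, O 2, S 2, halogen 1); for lowercase aromatic atoms, an aromatic c carries 1 H when it has two neighbours and 0 H with three, and aromatic n carries 0 H:
  atom 1: C, bond orders sum to 1 (valence 4) → 3 H
  atom 2: C, bond orders sum to 2 (valence 4) → 2 H
  atom 3: C, bond orders sum to 2 (valence 4) → 2 H
  atom 4: aromatic c, 3 neighbours → 0 H
  atom 5: aromatic c, 3 neighbours → 0 H
  atom 6: Br (halogen, monovalent) → 0 H
  atom 7: aromatic c, 3 neighbours → 0 H
  atom 8: aromatic c, 2 neighbours → 1 H
  atom 9: aromatic c, 2 neighbours → 1 H
  atom 10: aromatic c, 2 neighbours → 1 H
  atom 11: C, bond orders sum to 4 (valence 4) → 0 H
  atom 12: C, bond orders sum to 1 (valence 4) → 3 H
  atom 13: O, bond orders sum to 2 (valence 2) → 0 H
Totals → C:11, H:13, Br:1, O:1.
In Hill order: C11H13BrO.

C11H13BrO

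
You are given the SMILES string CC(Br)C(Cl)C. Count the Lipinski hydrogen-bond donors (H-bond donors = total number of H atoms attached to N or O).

0

Donors: find every N or O and count the H atoms it carries.
  (no N or O atoms present)
Lipinski HBD = 0.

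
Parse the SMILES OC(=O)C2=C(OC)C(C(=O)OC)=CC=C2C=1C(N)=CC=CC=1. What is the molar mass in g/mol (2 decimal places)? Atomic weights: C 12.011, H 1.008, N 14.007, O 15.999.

301.30 g/mol

First, the molecular formula is C16H15NO5 (counting implicit H from valence).
  C: 16 × 12.011 = 192.176
  H: 15 × 1.008 = 15.120
  N: 1 × 14.007 = 14.007
  O: 5 × 15.999 = 79.995
Sum: 16×12.011 + 15×1.008 + 1×14.007 + 5×15.999 = 301.298 → 301.30 g/mol.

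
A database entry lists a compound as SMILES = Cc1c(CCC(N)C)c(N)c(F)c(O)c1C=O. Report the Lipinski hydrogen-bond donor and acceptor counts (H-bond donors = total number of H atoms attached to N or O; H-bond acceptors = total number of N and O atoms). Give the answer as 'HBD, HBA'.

Donors: find every N or O and count the H atoms it carries.
  atom 7 (N): bond orders sum to 1 → 2 H
  atom 10 (N): bond orders sum to 1 → 2 H
  atom 14 (O): bond orders sum to 1 → 1 H
  atom 17 (O): bond orders sum to 2 → 0 H
Lipinski HBD = 5.
Acceptors: N atoms = 2, O atoms = 2 → HBA = 4.

5, 4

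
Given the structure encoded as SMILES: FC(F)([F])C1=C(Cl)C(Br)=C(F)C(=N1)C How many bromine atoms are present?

1

Scan the SMILES for Br atoms (remember two-letter symbols like Cl and Br are single atoms).
Bromine count: 1.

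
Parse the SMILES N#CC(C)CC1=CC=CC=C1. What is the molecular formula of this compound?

C10H11N

Walk through each heavy atom and fill implicit hydrogens from standard valence (C 4, N 3, O 2, S 2, halogen 1):
  atom 1: N, bond orders sum to 3 (valence 3) → 0 H
  atom 2: C, bond orders sum to 4 (valence 4) → 0 H
  atom 3: C, bond orders sum to 3 (valence 4) → 1 H
  atom 4: C, bond orders sum to 1 (valence 4) → 3 H
  atom 5: C, bond orders sum to 2 (valence 4) → 2 H
  atom 6: C, bond orders sum to 4 (valence 4) → 0 H
  atom 7: C, bond orders sum to 3 (valence 4) → 1 H
  atom 8: C, bond orders sum to 3 (valence 4) → 1 H
  atom 9: C, bond orders sum to 3 (valence 4) → 1 H
  atom 10: C, bond orders sum to 3 (valence 4) → 1 H
  atom 11: C, bond orders sum to 3 (valence 4) → 1 H
Totals → C:10, H:11, N:1.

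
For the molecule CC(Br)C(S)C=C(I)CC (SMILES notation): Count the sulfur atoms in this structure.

1

Scan the SMILES for S atoms (remember two-letter symbols like Cl and Br are single atoms).
Sulfur count: 1.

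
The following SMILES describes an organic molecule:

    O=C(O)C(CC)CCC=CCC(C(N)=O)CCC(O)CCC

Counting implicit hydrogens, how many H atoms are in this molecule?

Walk through each heavy atom and fill implicit hydrogens from standard valence (C 4, N 3, O 2, S 2, halogen 1):
  atom 1: O, bond orders sum to 2 (valence 2) → 0 H
  atom 2: C, bond orders sum to 4 (valence 4) → 0 H
  atom 3: O, bond orders sum to 1 (valence 2) → 1 H
  atom 4: C, bond orders sum to 3 (valence 4) → 1 H
  atom 5: C, bond orders sum to 2 (valence 4) → 2 H
  atom 6: C, bond orders sum to 1 (valence 4) → 3 H
  atom 7: C, bond orders sum to 2 (valence 4) → 2 H
  atom 8: C, bond orders sum to 2 (valence 4) → 2 H
  atom 9: C, bond orders sum to 3 (valence 4) → 1 H
  atom 10: C, bond orders sum to 3 (valence 4) → 1 H
  atom 11: C, bond orders sum to 2 (valence 4) → 2 H
  atom 12: C, bond orders sum to 3 (valence 4) → 1 H
  atom 13: C, bond orders sum to 4 (valence 4) → 0 H
  atom 14: N, bond orders sum to 1 (valence 3) → 2 H
  atom 15: O, bond orders sum to 2 (valence 2) → 0 H
  atom 16: C, bond orders sum to 2 (valence 4) → 2 H
  atom 17: C, bond orders sum to 2 (valence 4) → 2 H
  atom 18: C, bond orders sum to 3 (valence 4) → 1 H
  atom 19: O, bond orders sum to 1 (valence 2) → 1 H
  atom 20: C, bond orders sum to 2 (valence 4) → 2 H
  atom 21: C, bond orders sum to 2 (valence 4) → 2 H
  atom 22: C, bond orders sum to 1 (valence 4) → 3 H
Total hydrogens: 31.

31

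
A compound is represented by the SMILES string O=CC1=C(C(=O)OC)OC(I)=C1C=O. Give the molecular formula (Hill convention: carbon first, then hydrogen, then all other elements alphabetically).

Walk through each heavy atom and fill implicit hydrogens from standard valence (C 4, N 3, O 2, S 2, halogen 1):
  atom 1: O, bond orders sum to 2 (valence 2) → 0 H
  atom 2: C, bond orders sum to 3 (valence 4) → 1 H
  atom 3: C, bond orders sum to 4 (valence 4) → 0 H
  atom 4: C, bond orders sum to 4 (valence 4) → 0 H
  atom 5: C, bond orders sum to 4 (valence 4) → 0 H
  atom 6: O, bond orders sum to 2 (valence 2) → 0 H
  atom 7: O, bond orders sum to 2 (valence 2) → 0 H
  atom 8: C, bond orders sum to 1 (valence 4) → 3 H
  atom 9: O, bond orders sum to 2 (valence 2) → 0 H
  atom 10: C, bond orders sum to 4 (valence 4) → 0 H
  atom 11: I (halogen, monovalent) → 0 H
  atom 12: C, bond orders sum to 4 (valence 4) → 0 H
  atom 13: C, bond orders sum to 3 (valence 4) → 1 H
  atom 14: O, bond orders sum to 2 (valence 2) → 0 H
Totals → C:8, H:5, I:1, O:5.

C8H5IO5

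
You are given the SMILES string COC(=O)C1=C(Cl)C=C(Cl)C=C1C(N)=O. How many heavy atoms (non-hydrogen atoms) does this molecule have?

Every atom symbol written in the SMILES (organic subset) is one heavy atom; implicit H are not written.
Heavy atoms by element → C:9, Cl:2, N:1, O:3.
Total: 15.

15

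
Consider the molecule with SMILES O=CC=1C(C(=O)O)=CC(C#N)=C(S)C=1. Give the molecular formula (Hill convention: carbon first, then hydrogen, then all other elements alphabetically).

C9H5NO3S

Walk through each heavy atom and fill implicit hydrogens from standard valence (C 4, N 3, O 2, S 2, halogen 1):
  atom 1: O, bond orders sum to 2 (valence 2) → 0 H
  atom 2: C, bond orders sum to 3 (valence 4) → 1 H
  atom 3: C, bond orders sum to 4 (valence 4) → 0 H
  atom 4: C, bond orders sum to 4 (valence 4) → 0 H
  atom 5: C, bond orders sum to 4 (valence 4) → 0 H
  atom 6: O, bond orders sum to 2 (valence 2) → 0 H
  atom 7: O, bond orders sum to 1 (valence 2) → 1 H
  atom 8: C, bond orders sum to 3 (valence 4) → 1 H
  atom 9: C, bond orders sum to 4 (valence 4) → 0 H
  atom 10: C, bond orders sum to 4 (valence 4) → 0 H
  atom 11: N, bond orders sum to 3 (valence 3) → 0 H
  atom 12: C, bond orders sum to 4 (valence 4) → 0 H
  atom 13: S, bond orders sum to 1 (valence 2) → 1 H
  atom 14: C, bond orders sum to 3 (valence 4) → 1 H
Totals → C:9, H:5, N:1, O:3, S:1.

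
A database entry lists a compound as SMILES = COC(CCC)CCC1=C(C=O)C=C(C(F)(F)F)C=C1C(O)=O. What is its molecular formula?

Walk through each heavy atom and fill implicit hydrogens from standard valence (C 4, N 3, O 2, S 2, halogen 1):
  atom 1: C, bond orders sum to 1 (valence 4) → 3 H
  atom 2: O, bond orders sum to 2 (valence 2) → 0 H
  atom 3: C, bond orders sum to 3 (valence 4) → 1 H
  atom 4: C, bond orders sum to 2 (valence 4) → 2 H
  atom 5: C, bond orders sum to 2 (valence 4) → 2 H
  atom 6: C, bond orders sum to 1 (valence 4) → 3 H
  atom 7: C, bond orders sum to 2 (valence 4) → 2 H
  atom 8: C, bond orders sum to 2 (valence 4) → 2 H
  atom 9: C, bond orders sum to 4 (valence 4) → 0 H
  atom 10: C, bond orders sum to 4 (valence 4) → 0 H
  atom 11: C, bond orders sum to 3 (valence 4) → 1 H
  atom 12: O, bond orders sum to 2 (valence 2) → 0 H
  atom 13: C, bond orders sum to 3 (valence 4) → 1 H
  atom 14: C, bond orders sum to 4 (valence 4) → 0 H
  atom 15: C, bond orders sum to 4 (valence 4) → 0 H
  atom 16: F (halogen, monovalent) → 0 H
  atom 17: F (halogen, monovalent) → 0 H
  atom 18: F (halogen, monovalent) → 0 H
  atom 19: C, bond orders sum to 3 (valence 4) → 1 H
  atom 20: C, bond orders sum to 4 (valence 4) → 0 H
  atom 21: C, bond orders sum to 4 (valence 4) → 0 H
  atom 22: O, bond orders sum to 1 (valence 2) → 1 H
  atom 23: O, bond orders sum to 2 (valence 2) → 0 H
Totals → C:16, H:19, F:3, O:4.
In Hill order: C16H19F3O4.

C16H19F3O4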